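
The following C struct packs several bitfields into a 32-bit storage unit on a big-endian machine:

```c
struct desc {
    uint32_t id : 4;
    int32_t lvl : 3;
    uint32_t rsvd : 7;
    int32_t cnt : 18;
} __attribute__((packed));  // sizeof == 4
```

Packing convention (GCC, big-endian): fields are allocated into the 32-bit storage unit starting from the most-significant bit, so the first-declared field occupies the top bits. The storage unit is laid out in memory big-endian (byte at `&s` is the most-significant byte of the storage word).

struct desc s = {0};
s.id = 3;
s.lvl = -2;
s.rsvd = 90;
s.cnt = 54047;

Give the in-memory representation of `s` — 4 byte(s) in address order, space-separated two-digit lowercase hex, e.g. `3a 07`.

[28+:4] id=3 & 0xf = 0x3; word=0x30000000
[25+:3] lvl=-2 & 0x7 = 0x6; word=0x3c000000
[18+:7] rsvd=90 & 0x7f = 0x5a; word=0x3d680000
[0+:18] cnt=54047 & 0x3ffff = 0xd31f; word=0x3d68d31f
word = 0x3d68d31f → big-endian bytes:
  [0]=0x3d  [1]=0x68  [2]=0xd3  [3]=0x1f

3d 68 d3 1f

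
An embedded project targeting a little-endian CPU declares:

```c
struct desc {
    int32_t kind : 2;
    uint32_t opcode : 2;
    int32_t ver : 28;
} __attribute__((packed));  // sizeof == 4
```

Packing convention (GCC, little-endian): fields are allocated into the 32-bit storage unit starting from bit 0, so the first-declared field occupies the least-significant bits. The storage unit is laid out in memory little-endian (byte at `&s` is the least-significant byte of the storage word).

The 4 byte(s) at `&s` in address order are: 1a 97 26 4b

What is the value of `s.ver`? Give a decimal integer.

[0]=0x1a [1]=0x97 [2]=0x26 [3]=0x4b (little-endian) → word 0x4b26971a
kind:2 @ bit 0 → (0x4b26971a>>0)&0x3 = 0x2
opcode:2 @ bit 2 → (0x4b26971a>>2)&0x3 = 0x2
ver:28 @ bit 4 → (0x4b26971a>>4)&0xfffffff = 0x4b26971  ←
ver signed 28b, MSB=0: value = 78801265

78801265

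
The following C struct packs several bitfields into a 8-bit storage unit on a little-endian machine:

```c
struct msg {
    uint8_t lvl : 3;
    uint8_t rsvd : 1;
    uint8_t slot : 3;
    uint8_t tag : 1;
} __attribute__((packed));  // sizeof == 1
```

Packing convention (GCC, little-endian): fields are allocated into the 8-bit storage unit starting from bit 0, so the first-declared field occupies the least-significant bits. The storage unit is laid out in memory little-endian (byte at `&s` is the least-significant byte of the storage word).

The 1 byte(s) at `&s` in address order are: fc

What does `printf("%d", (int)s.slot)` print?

7

[0]=0xfc (little-endian) → word 0xfc
lvl:3 @ bit 0 → (0xfc>>0)&0x7 = 0x4
rsvd:1 @ bit 3 → (0xfc>>3)&0x1 = 0x1
slot:3 @ bit 4 → (0xfc>>4)&0x7 = 0x7  ←
tag:1 @ bit 7 → (0xfc>>7)&0x1 = 0x1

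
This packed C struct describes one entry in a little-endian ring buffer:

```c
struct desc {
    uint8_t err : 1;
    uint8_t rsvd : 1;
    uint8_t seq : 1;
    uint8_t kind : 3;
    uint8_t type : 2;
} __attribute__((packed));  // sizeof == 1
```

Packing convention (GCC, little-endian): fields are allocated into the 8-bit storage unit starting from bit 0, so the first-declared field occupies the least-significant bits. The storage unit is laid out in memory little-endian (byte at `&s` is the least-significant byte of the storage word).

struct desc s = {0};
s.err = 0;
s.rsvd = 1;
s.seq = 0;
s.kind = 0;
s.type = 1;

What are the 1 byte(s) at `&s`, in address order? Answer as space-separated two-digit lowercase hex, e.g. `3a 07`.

42

err:1 = 0 → 0x0 << 0 → word 0x00
rsvd:1 = 1 → 0x1 << 1 → word 0x02
seq:1 = 0 → 0x0 << 2 → word 0x02
kind:3 = 0 → 0x0 << 3 → word 0x02
type:2 = 1 → 0x1 << 6 → word 0x42
word = 0x42 → little-endian bytes:
  [0]=0x42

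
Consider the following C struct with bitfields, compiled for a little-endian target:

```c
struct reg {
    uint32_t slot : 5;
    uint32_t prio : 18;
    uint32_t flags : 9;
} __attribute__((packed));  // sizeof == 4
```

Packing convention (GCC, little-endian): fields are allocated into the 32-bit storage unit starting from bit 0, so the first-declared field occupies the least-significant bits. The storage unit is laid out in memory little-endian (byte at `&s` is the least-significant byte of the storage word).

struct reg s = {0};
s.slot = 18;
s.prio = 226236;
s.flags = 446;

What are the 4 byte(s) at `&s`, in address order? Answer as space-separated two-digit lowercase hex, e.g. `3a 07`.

92 77 6e df

slot (5b) val=18 bits=0x12 at bit 0: 0x00000012
prio (18b) val=226236 bits=0x373bc at bit 5: 0x006e7792
flags (9b) val=446 bits=0x1be at bit 23: 0xdf6e7792
word = 0xdf6e7792 → little-endian bytes:
  [0]=0x92  [1]=0x77  [2]=0x6e  [3]=0xdf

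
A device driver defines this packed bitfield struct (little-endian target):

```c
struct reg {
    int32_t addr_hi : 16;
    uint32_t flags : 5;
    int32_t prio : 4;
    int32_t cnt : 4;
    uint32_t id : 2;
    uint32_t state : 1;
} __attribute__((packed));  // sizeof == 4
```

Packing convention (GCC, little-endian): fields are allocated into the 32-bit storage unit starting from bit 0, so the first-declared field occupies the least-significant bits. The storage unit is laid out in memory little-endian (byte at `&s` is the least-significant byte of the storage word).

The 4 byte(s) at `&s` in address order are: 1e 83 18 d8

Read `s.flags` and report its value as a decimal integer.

[0]=0x1e [1]=0x83 [2]=0x18 [3]=0xd8 (little-endian) → word 0xd818831e
addr_hi [0+:16] = (word>>0) & 0xffff = 33566
flags [16+:5] = (word>>16) & 0x1f = 24  ←
prio [21+:4] = (word>>21) & 0xf = 0
cnt [25+:4] = (word>>25) & 0xf = 12
id [29+:2] = (word>>29) & 0x3 = 2
state [31+:1] = (word>>31) & 0x1 = 1

24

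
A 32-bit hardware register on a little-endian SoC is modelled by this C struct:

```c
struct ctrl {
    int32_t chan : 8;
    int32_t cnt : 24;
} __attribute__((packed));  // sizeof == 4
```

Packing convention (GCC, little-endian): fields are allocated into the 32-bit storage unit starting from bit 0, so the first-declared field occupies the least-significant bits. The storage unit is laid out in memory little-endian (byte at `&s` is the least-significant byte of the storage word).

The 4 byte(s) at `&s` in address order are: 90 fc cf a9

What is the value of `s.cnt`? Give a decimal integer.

-5648388

[0]=0x90 [1]=0xfc [2]=0xcf [3]=0xa9 (little-endian) → word 0xa9cffc90
chan [0+:8] = (word>>0) & 0xff = 144
cnt [8+:24] = (word>>8) & 0xffffff = 11128828  ←
cnt signed 24b, MSB=1: 11128828 - 16777216 = -5648388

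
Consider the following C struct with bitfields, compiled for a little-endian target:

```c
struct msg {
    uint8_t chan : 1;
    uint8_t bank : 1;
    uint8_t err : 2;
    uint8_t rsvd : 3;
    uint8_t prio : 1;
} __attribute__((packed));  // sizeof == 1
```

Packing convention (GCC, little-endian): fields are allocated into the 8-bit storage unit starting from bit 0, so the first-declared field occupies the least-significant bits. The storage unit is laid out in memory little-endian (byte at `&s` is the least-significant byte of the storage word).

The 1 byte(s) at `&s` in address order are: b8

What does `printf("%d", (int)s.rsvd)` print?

[0]=0xb8 (little-endian) → word 0xb8
chan:1 @ bit 0 → (0xb8>>0)&0x1 = 0x0
bank:1 @ bit 1 → (0xb8>>1)&0x1 = 0x0
err:2 @ bit 2 → (0xb8>>2)&0x3 = 0x2
rsvd:3 @ bit 4 → (0xb8>>4)&0x7 = 0x3  ←
prio:1 @ bit 7 → (0xb8>>7)&0x1 = 0x1

3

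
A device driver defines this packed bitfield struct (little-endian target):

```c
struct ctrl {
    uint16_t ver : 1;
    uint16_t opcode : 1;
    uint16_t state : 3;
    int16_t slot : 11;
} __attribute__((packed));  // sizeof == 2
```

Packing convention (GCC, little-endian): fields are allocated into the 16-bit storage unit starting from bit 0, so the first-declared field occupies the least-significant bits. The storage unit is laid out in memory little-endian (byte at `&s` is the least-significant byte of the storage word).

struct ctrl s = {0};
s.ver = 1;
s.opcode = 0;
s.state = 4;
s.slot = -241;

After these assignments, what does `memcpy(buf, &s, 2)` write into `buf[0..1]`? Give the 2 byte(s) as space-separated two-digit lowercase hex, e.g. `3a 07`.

ver (1b) val=1 bits=0x1 at bit 0: 0x0001
opcode (1b) val=0 bits=0x0 at bit 1: 0x0001
state (3b) val=4 bits=0x4 at bit 2: 0x0011
slot (11b) val=-241 bits=0x70f at bit 5: 0xe1f1
word = 0xe1f1 → little-endian bytes:
  [0]=0xf1  [1]=0xe1

f1 e1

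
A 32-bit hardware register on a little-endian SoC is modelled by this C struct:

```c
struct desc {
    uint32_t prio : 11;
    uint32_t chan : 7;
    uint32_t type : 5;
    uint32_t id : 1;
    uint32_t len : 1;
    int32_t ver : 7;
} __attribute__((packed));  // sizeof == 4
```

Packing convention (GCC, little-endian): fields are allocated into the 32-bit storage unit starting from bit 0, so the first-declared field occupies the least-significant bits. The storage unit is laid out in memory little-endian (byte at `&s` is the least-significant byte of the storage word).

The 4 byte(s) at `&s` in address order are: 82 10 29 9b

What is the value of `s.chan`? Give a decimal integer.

34

[0]=0x82 [1]=0x10 [2]=0x29 [3]=0x9b (little-endian) → word 0x9b291082
prio [0+:11] = (word>>0) & 0x7ff = 130
chan [11+:7] = (word>>11) & 0x7f = 34  ←
type [18+:5] = (word>>18) & 0x1f = 10
id [23+:1] = (word>>23) & 0x1 = 0
len [24+:1] = (word>>24) & 0x1 = 1
ver [25+:7] = (word>>25) & 0x7f = 77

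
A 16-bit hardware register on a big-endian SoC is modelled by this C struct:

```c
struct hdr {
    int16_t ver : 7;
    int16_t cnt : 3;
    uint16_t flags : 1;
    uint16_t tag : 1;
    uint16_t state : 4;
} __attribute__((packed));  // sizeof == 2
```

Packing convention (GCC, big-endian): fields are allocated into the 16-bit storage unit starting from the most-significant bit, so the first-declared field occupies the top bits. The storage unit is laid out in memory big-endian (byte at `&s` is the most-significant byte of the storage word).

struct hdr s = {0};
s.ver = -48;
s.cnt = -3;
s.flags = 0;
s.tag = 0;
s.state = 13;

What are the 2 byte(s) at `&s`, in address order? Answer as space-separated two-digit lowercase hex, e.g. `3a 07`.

ver:7 = -48 → 0x50 << 9 → word 0xa000
cnt:3 = -3 → 0x5 << 6 → word 0xa140
flags:1 = 0 → 0x0 << 5 → word 0xa140
tag:1 = 0 → 0x0 << 4 → word 0xa140
state:4 = 13 → 0xd << 0 → word 0xa14d
word = 0xa14d → big-endian bytes:
  [0]=0xa1  [1]=0x4d

a1 4d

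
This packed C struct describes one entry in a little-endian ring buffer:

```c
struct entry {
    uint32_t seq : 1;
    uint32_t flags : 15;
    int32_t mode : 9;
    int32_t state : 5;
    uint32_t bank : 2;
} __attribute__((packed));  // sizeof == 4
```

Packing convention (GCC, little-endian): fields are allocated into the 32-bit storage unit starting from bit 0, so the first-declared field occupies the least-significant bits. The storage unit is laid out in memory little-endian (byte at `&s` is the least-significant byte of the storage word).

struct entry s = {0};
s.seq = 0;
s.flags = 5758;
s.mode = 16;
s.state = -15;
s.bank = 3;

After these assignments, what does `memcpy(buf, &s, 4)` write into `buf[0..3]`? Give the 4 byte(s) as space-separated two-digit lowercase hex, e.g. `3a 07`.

fc 2c 10 e2

seq (1b) val=0 bits=0x0 at bit 0: 0x00000000
flags (15b) val=5758 bits=0x167e at bit 1: 0x00002cfc
mode (9b) val=16 bits=0x10 at bit 16: 0x00102cfc
state (5b) val=-15 bits=0x11 at bit 25: 0x22102cfc
bank (2b) val=3 bits=0x3 at bit 30: 0xe2102cfc
word = 0xe2102cfc → little-endian bytes:
  [0]=0xfc  [1]=0x2c  [2]=0x10  [3]=0xe2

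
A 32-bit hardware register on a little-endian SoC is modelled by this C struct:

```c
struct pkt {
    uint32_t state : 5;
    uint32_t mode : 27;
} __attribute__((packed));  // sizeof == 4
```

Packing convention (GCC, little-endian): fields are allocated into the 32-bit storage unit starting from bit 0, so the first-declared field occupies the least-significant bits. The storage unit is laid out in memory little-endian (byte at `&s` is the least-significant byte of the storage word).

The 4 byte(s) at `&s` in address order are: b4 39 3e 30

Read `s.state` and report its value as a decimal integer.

[0]=0xb4 [1]=0x39 [2]=0x3e [3]=0x30 (little-endian) → word 0x303e39b4
state [0+:5] = (word>>0) & 0x1f = 20  ←
mode [5+:27] = (word>>5) & 0x7ffffff = 25293261

20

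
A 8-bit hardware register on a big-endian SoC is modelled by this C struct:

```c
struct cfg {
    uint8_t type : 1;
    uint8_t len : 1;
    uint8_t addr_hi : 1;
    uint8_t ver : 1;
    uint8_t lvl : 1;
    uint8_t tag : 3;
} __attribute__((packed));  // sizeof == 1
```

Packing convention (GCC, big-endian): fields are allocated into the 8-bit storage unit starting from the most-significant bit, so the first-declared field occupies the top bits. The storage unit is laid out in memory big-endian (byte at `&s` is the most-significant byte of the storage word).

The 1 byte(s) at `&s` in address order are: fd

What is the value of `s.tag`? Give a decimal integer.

5

[0]=0xfd (big-endian) → word 0xfd
type:1 @ bit 7 → (0xfd>>7)&0x1 = 0x1
len:1 @ bit 6 → (0xfd>>6)&0x1 = 0x1
addr_hi:1 @ bit 5 → (0xfd>>5)&0x1 = 0x1
ver:1 @ bit 4 → (0xfd>>4)&0x1 = 0x1
lvl:1 @ bit 3 → (0xfd>>3)&0x1 = 0x1
tag:3 @ bit 0 → (0xfd>>0)&0x7 = 0x5  ←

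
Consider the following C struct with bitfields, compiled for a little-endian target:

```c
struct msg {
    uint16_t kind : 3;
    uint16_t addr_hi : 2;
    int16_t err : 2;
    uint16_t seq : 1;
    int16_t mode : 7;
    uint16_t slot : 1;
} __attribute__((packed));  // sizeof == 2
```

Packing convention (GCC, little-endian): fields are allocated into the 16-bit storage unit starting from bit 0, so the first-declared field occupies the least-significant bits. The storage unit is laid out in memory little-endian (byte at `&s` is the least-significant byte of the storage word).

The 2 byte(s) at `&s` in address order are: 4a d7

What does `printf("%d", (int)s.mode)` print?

-41

[0]=0x4a [1]=0xd7 (little-endian) → word 0xd74a
kind [0+:3] = (word>>0) & 0x7 = 2
addr_hi [3+:2] = (word>>3) & 0x3 = 1
err [5+:2] = (word>>5) & 0x3 = 2
seq [7+:1] = (word>>7) & 0x1 = 0
mode [8+:7] = (word>>8) & 0x7f = 87  ←
slot [15+:1] = (word>>15) & 0x1 = 1
mode signed 7b, MSB=1: 87 - 128 = -41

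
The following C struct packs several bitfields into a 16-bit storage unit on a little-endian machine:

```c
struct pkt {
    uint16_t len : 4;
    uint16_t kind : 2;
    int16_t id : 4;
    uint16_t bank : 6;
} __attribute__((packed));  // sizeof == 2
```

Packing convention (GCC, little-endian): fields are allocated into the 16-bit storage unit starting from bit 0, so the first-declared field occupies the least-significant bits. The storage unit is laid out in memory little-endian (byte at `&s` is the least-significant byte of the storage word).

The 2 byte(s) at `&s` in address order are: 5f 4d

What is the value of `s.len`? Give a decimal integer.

15

[0]=0x5f [1]=0x4d (little-endian) → word 0x4d5f
len:4 @ bit 0 → (0x4d5f>>0)&0xf = 0xf  ←
kind:2 @ bit 4 → (0x4d5f>>4)&0x3 = 0x1
id:4 @ bit 6 → (0x4d5f>>6)&0xf = 0x5
bank:6 @ bit 10 → (0x4d5f>>10)&0x3f = 0x13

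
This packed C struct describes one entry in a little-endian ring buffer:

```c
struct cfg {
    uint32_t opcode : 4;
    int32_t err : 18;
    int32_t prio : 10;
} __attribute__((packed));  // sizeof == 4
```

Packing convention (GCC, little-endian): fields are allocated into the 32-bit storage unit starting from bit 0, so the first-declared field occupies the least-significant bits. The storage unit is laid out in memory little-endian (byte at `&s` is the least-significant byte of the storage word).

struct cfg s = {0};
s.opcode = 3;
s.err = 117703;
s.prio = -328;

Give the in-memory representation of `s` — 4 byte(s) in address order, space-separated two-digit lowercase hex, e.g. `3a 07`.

73 bc 1c ae

[0+:4] opcode=3 & 0xf = 0x3; word=0x00000003
[4+:18] err=117703 & 0x3ffff = 0x1cbc7; word=0x001cbc73
[22+:10] prio=-328 & 0x3ff = 0x2b8; word=0xae1cbc73
word = 0xae1cbc73 → little-endian bytes:
  [0]=0x73  [1]=0xbc  [2]=0x1c  [3]=0xae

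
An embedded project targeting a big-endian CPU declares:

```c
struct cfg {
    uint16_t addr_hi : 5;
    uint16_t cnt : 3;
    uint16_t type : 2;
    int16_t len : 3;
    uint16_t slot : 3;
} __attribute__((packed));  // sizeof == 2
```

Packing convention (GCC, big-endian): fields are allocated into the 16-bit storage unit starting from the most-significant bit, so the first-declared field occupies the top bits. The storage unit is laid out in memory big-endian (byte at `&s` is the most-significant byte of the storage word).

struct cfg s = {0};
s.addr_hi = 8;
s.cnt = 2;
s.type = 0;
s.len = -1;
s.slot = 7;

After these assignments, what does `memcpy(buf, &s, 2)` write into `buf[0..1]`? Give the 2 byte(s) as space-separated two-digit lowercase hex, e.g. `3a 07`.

addr_hi (5b) val=8 bits=0x8 at bit 11: 0x4000
cnt (3b) val=2 bits=0x2 at bit 8: 0x4200
type (2b) val=0 bits=0x0 at bit 6: 0x4200
len (3b) val=-1 bits=0x7 at bit 3: 0x4238
slot (3b) val=7 bits=0x7 at bit 0: 0x423f
word = 0x423f → big-endian bytes:
  [0]=0x42  [1]=0x3f

42 3f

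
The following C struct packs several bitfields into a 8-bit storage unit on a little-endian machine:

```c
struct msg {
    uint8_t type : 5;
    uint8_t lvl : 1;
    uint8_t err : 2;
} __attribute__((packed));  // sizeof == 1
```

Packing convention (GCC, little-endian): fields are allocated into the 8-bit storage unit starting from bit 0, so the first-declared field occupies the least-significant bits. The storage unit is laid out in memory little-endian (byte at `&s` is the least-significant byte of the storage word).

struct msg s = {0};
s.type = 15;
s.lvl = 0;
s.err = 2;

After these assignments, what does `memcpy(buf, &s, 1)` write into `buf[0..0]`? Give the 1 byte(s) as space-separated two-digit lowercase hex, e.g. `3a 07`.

8f

[0+:5] type=15 & 0x1f = 0xf; word=0x0f
[5+:1] lvl=0 & 0x1 = 0x0; word=0x0f
[6+:2] err=2 & 0x3 = 0x2; word=0x8f
word = 0x8f → little-endian bytes:
  [0]=0x8f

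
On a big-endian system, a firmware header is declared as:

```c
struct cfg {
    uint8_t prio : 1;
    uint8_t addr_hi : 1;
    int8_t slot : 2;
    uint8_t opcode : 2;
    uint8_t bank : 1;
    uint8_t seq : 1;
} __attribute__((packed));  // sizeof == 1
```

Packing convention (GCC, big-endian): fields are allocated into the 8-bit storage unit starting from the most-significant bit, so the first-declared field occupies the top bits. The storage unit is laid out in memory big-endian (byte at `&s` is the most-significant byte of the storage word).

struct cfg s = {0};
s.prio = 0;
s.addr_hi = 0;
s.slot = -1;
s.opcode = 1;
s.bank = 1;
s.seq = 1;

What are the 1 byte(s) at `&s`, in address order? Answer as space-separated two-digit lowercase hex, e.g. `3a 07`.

37

prio:1 = 0 → 0x0 << 7 → word 0x00
addr_hi:1 = 0 → 0x0 << 6 → word 0x00
slot:2 = -1 → 0x3 << 4 → word 0x30
opcode:2 = 1 → 0x1 << 2 → word 0x34
bank:1 = 1 → 0x1 << 1 → word 0x36
seq:1 = 1 → 0x1 << 0 → word 0x37
word = 0x37 → big-endian bytes:
  [0]=0x37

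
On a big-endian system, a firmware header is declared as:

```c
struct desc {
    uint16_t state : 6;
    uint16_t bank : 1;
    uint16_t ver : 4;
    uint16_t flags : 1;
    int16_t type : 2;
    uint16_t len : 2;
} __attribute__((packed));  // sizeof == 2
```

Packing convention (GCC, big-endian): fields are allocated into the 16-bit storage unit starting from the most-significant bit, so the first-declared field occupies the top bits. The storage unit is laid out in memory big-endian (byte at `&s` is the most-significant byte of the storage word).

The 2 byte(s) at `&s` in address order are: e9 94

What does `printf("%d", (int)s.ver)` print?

12

[0]=0xe9 [1]=0x94 (big-endian) → word 0xe994
state:6 @ bit 10 → (0xe994>>10)&0x3f = 0x3a
bank:1 @ bit 9 → (0xe994>>9)&0x1 = 0x0
ver:4 @ bit 5 → (0xe994>>5)&0xf = 0xc  ←
flags:1 @ bit 4 → (0xe994>>4)&0x1 = 0x1
type:2 @ bit 2 → (0xe994>>2)&0x3 = 0x1
len:2 @ bit 0 → (0xe994>>0)&0x3 = 0x0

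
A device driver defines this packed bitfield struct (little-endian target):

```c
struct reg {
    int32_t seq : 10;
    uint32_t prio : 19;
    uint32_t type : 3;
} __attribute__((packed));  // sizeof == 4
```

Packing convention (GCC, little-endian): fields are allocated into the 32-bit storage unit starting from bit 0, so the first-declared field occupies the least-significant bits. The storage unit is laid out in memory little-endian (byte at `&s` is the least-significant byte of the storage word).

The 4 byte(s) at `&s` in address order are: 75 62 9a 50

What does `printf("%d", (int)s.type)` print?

2

[0]=0x75 [1]=0x62 [2]=0x9a [3]=0x50 (little-endian) → word 0x509a6275
seq [0+:10] = (word>>0) & 0x3ff = 629
prio [10+:19] = (word>>10) & 0x7ffff = 272024
type [29+:3] = (word>>29) & 0x7 = 2  ←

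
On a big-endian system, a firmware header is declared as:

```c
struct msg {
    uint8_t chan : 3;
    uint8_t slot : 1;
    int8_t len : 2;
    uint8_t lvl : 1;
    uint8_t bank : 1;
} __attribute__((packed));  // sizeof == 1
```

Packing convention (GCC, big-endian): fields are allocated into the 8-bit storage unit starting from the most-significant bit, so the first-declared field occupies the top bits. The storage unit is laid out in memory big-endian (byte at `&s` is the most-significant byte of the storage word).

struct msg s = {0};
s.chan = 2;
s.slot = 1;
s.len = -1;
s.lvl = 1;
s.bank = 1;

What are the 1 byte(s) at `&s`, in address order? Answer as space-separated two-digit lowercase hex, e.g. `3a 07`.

chan (3b) val=2 bits=0x2 at bit 5: 0x40
slot (1b) val=1 bits=0x1 at bit 4: 0x50
len (2b) val=-1 bits=0x3 at bit 2: 0x5c
lvl (1b) val=1 bits=0x1 at bit 1: 0x5e
bank (1b) val=1 bits=0x1 at bit 0: 0x5f
word = 0x5f → big-endian bytes:
  [0]=0x5f

5f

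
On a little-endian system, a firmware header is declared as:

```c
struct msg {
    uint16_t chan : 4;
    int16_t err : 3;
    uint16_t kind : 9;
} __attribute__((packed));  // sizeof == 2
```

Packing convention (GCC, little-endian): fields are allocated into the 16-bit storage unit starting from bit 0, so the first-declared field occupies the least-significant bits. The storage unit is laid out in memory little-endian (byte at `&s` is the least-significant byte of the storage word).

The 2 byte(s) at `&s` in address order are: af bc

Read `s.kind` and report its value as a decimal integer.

377

[0]=0xaf [1]=0xbc (little-endian) → word 0xbcaf
chan [0+:4] = (word>>0) & 0xf = 15
err [4+:3] = (word>>4) & 0x7 = 2
kind [7+:9] = (word>>7) & 0x1ff = 377  ←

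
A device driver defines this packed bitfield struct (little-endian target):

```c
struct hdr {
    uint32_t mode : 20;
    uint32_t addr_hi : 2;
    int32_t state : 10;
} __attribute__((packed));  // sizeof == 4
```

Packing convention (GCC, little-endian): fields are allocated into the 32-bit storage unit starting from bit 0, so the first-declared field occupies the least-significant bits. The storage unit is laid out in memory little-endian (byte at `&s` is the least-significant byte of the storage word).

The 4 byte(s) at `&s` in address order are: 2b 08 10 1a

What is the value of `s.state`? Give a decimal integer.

[0]=0x2b [1]=0x08 [2]=0x10 [3]=0x1a (little-endian) → word 0x1a10082b
mode [0+:20] = (word>>0) & 0xfffff = 2091
addr_hi [20+:2] = (word>>20) & 0x3 = 1
state [22+:10] = (word>>22) & 0x3ff = 104  ←
state signed 10b, MSB=0: value = 104

104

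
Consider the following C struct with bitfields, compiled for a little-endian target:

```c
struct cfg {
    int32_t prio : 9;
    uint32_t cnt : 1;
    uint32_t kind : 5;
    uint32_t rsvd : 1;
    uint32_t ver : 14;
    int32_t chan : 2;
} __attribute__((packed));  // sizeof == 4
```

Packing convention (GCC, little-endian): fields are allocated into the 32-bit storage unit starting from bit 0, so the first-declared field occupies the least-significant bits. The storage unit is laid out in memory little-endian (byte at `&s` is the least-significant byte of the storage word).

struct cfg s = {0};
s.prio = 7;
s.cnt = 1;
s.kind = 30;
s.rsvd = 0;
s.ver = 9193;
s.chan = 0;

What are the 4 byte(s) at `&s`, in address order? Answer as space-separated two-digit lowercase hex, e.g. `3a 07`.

prio (9b) val=7 bits=0x7 at bit 0: 0x00000007
cnt (1b) val=1 bits=0x1 at bit 9: 0x00000207
kind (5b) val=30 bits=0x1e at bit 10: 0x00007a07
rsvd (1b) val=0 bits=0x0 at bit 15: 0x00007a07
ver (14b) val=9193 bits=0x23e9 at bit 16: 0x23e97a07
chan (2b) val=0 bits=0x0 at bit 30: 0x23e97a07
word = 0x23e97a07 → little-endian bytes:
  [0]=0x07  [1]=0x7a  [2]=0xe9  [3]=0x23

07 7a e9 23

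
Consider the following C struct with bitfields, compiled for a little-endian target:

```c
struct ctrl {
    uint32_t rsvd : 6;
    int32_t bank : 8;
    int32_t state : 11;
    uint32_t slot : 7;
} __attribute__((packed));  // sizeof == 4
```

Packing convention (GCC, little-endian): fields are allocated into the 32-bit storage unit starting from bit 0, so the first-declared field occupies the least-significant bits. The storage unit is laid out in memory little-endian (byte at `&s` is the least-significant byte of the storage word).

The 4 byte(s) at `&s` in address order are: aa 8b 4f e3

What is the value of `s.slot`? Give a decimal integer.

[0]=0xaa [1]=0x8b [2]=0x4f [3]=0xe3 (little-endian) → word 0xe34f8baa
rsvd [0+:6] = (word>>0) & 0x3f = 42
bank [6+:8] = (word>>6) & 0xff = 46
state [14+:11] = (word>>14) & 0x7ff = 1342
slot [25+:7] = (word>>25) & 0x7f = 113  ←

113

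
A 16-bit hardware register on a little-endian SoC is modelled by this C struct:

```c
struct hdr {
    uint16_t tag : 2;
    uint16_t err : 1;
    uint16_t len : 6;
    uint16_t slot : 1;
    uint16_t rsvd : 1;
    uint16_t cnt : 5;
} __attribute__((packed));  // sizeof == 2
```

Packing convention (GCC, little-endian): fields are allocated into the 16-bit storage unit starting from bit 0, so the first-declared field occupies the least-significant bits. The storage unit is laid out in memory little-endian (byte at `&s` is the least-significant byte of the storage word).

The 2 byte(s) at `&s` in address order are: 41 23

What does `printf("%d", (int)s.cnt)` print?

4

[0]=0x41 [1]=0x23 (little-endian) → word 0x2341
tag [0+:2] = (word>>0) & 0x3 = 1
err [2+:1] = (word>>2) & 0x1 = 0
len [3+:6] = (word>>3) & 0x3f = 40
slot [9+:1] = (word>>9) & 0x1 = 1
rsvd [10+:1] = (word>>10) & 0x1 = 0
cnt [11+:5] = (word>>11) & 0x1f = 4  ←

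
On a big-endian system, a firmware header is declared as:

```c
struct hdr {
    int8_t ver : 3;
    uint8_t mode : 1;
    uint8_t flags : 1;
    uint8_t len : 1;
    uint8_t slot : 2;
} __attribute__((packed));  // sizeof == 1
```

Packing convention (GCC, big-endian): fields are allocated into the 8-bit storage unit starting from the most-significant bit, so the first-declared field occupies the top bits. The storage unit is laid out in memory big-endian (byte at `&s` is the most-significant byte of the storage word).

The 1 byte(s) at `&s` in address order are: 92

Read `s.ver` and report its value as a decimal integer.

[0]=0x92 (big-endian) → word 0x92
ver [5+:3] = (word>>5) & 0x7 = 4  ←
mode [4+:1] = (word>>4) & 0x1 = 1
flags [3+:1] = (word>>3) & 0x1 = 0
len [2+:1] = (word>>2) & 0x1 = 0
slot [0+:2] = (word>>0) & 0x3 = 2
ver signed 3b, MSB=1: 4 - 8 = -4

-4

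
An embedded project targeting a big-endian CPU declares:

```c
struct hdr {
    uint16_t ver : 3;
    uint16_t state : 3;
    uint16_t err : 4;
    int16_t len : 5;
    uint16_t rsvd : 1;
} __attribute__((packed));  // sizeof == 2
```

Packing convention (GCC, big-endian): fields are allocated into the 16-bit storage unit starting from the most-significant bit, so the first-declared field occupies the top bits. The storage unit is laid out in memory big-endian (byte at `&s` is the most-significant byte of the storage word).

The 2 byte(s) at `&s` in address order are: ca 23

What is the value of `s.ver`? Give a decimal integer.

6

[0]=0xca [1]=0x23 (big-endian) → word 0xca23
ver [13+:3] = (word>>13) & 0x7 = 6  ←
state [10+:3] = (word>>10) & 0x7 = 2
err [6+:4] = (word>>6) & 0xf = 8
len [1+:5] = (word>>1) & 0x1f = 17
rsvd [0+:1] = (word>>0) & 0x1 = 1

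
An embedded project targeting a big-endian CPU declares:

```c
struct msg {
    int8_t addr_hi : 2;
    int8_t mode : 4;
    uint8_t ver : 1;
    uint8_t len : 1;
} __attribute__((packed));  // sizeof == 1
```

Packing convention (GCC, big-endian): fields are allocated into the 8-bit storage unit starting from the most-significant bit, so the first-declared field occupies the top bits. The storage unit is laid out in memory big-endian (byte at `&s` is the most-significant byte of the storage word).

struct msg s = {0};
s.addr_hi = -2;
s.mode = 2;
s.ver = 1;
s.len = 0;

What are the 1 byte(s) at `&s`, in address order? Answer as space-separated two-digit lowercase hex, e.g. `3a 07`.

8a

addr_hi:2 = -2 → 0x2 << 6 → word 0x80
mode:4 = 2 → 0x2 << 2 → word 0x88
ver:1 = 1 → 0x1 << 1 → word 0x8a
len:1 = 0 → 0x0 << 0 → word 0x8a
word = 0x8a → big-endian bytes:
  [0]=0x8a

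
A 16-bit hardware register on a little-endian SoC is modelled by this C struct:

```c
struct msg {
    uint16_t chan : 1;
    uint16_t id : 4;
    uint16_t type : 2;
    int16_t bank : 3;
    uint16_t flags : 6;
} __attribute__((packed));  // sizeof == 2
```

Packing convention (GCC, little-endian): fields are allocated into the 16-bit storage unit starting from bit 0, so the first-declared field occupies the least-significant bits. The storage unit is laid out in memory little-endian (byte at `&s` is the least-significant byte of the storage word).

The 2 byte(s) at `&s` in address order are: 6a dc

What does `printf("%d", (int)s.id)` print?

5

[0]=0x6a [1]=0xdc (little-endian) → word 0xdc6a
chan:1 @ bit 0 → (0xdc6a>>0)&0x1 = 0x0
id:4 @ bit 1 → (0xdc6a>>1)&0xf = 0x5  ←
type:2 @ bit 5 → (0xdc6a>>5)&0x3 = 0x3
bank:3 @ bit 7 → (0xdc6a>>7)&0x7 = 0x0
flags:6 @ bit 10 → (0xdc6a>>10)&0x3f = 0x37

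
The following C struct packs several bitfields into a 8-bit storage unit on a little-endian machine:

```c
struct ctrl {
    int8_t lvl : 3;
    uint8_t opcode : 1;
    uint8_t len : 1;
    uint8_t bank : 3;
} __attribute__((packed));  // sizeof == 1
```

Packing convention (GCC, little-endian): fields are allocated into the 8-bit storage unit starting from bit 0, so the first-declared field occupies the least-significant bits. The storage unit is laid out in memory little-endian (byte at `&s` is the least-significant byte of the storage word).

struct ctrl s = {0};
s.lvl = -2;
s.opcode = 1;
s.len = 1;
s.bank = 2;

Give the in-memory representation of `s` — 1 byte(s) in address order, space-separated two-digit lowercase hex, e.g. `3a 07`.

5e

lvl:3 = -2 → 0x6 << 0 → word 0x06
opcode:1 = 1 → 0x1 << 3 → word 0x0e
len:1 = 1 → 0x1 << 4 → word 0x1e
bank:3 = 2 → 0x2 << 5 → word 0x5e
word = 0x5e → little-endian bytes:
  [0]=0x5e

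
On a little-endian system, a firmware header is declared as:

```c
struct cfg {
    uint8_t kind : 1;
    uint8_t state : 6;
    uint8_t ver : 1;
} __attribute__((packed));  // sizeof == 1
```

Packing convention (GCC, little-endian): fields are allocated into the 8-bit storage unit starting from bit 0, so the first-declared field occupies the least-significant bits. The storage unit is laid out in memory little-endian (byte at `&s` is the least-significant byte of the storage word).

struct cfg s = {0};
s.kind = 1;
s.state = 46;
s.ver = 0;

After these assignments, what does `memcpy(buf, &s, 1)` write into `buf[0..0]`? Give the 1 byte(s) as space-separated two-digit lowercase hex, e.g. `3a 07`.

5d

kind:1 = 1 → 0x1 << 0 → word 0x01
state:6 = 46 → 0x2e << 1 → word 0x5d
ver:1 = 0 → 0x0 << 7 → word 0x5d
word = 0x5d → little-endian bytes:
  [0]=0x5d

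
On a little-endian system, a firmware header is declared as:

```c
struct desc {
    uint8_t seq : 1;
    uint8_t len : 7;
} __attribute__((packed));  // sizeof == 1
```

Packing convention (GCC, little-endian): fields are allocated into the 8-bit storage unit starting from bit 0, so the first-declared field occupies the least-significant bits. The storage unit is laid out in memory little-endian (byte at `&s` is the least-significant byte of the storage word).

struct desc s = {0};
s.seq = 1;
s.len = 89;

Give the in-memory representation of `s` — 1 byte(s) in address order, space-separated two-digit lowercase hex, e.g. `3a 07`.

b3

seq (1b) val=1 bits=0x1 at bit 0: 0x01
len (7b) val=89 bits=0x59 at bit 1: 0xb3
word = 0xb3 → little-endian bytes:
  [0]=0xb3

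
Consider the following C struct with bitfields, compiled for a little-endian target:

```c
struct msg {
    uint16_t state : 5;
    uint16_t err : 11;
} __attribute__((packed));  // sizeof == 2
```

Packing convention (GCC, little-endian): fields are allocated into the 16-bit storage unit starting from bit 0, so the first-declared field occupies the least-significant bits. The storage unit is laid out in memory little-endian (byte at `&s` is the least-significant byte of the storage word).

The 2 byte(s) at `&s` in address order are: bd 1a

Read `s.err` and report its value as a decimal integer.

213

[0]=0xbd [1]=0x1a (little-endian) → word 0x1abd
state [0+:5] = (word>>0) & 0x1f = 29
err [5+:11] = (word>>5) & 0x7ff = 213  ←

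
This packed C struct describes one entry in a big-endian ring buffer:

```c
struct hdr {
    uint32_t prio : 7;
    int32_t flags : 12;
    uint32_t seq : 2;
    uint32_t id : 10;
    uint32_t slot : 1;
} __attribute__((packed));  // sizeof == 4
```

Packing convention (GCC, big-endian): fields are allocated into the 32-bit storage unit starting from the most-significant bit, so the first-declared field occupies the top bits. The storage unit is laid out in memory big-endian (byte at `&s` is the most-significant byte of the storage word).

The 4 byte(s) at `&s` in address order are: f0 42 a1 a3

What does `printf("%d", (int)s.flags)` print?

533

[0]=0xf0 [1]=0x42 [2]=0xa1 [3]=0xa3 (big-endian) → word 0xf042a1a3
prio:7 @ bit 25 → (0xf042a1a3>>25)&0x7f = 0x78
flags:12 @ bit 13 → (0xf042a1a3>>13)&0xfff = 0x215  ←
seq:2 @ bit 11 → (0xf042a1a3>>11)&0x3 = 0x0
id:10 @ bit 1 → (0xf042a1a3>>1)&0x3ff = 0xd1
slot:1 @ bit 0 → (0xf042a1a3>>0)&0x1 = 0x1
flags signed 12b, MSB=0: value = 533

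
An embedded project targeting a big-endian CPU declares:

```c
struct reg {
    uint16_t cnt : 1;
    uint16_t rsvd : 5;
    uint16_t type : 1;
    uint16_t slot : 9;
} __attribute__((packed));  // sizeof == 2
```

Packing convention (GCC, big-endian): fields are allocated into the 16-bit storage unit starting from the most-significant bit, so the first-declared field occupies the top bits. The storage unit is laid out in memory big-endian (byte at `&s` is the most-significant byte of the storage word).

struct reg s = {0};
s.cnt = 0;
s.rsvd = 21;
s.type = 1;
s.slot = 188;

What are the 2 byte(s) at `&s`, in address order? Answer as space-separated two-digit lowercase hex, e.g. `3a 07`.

56 bc

cnt (1b) val=0 bits=0x0 at bit 15: 0x0000
rsvd (5b) val=21 bits=0x15 at bit 10: 0x5400
type (1b) val=1 bits=0x1 at bit 9: 0x5600
slot (9b) val=188 bits=0xbc at bit 0: 0x56bc
word = 0x56bc → big-endian bytes:
  [0]=0x56  [1]=0xbc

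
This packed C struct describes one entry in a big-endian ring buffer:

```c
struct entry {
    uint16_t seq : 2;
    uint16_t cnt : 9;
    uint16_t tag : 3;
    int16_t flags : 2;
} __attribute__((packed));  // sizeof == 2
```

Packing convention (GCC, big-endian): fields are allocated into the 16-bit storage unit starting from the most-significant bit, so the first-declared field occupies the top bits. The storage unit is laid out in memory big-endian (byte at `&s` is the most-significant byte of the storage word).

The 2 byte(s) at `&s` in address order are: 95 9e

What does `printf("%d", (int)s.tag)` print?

[0]=0x95 [1]=0x9e (big-endian) → word 0x959e
seq [14+:2] = (word>>14) & 0x3 = 2
cnt [5+:9] = (word>>5) & 0x1ff = 172
tag [2+:3] = (word>>2) & 0x7 = 7  ←
flags [0+:2] = (word>>0) & 0x3 = 2

7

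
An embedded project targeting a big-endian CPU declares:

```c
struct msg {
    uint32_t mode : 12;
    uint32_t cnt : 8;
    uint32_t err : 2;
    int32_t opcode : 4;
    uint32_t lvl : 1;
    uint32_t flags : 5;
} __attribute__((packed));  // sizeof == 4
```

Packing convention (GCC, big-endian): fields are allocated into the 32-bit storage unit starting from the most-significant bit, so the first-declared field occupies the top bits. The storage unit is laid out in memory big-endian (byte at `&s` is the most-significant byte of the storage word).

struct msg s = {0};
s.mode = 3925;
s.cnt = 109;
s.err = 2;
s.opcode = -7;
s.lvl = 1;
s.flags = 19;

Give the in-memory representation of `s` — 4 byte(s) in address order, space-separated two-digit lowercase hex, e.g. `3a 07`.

[20+:12] mode=3925 & 0xfff = 0xf55; word=0xf5500000
[12+:8] cnt=109 & 0xff = 0x6d; word=0xf556d000
[10+:2] err=2 & 0x3 = 0x2; word=0xf556d800
[6+:4] opcode=-7 & 0xf = 0x9; word=0xf556da40
[5+:1] lvl=1 & 0x1 = 0x1; word=0xf556da60
[0+:5] flags=19 & 0x1f = 0x13; word=0xf556da73
word = 0xf556da73 → big-endian bytes:
  [0]=0xf5  [1]=0x56  [2]=0xda  [3]=0x73

f5 56 da 73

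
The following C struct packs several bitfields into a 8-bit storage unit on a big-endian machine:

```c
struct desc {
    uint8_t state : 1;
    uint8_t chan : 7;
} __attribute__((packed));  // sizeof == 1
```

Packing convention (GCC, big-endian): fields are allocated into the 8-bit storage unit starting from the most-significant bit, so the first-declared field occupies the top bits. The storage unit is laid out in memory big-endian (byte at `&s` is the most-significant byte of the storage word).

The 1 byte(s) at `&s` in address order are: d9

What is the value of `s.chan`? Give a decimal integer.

89

[0]=0xd9 (big-endian) → word 0xd9
state:1 @ bit 7 → (0xd9>>7)&0x1 = 0x1
chan:7 @ bit 0 → (0xd9>>0)&0x7f = 0x59  ←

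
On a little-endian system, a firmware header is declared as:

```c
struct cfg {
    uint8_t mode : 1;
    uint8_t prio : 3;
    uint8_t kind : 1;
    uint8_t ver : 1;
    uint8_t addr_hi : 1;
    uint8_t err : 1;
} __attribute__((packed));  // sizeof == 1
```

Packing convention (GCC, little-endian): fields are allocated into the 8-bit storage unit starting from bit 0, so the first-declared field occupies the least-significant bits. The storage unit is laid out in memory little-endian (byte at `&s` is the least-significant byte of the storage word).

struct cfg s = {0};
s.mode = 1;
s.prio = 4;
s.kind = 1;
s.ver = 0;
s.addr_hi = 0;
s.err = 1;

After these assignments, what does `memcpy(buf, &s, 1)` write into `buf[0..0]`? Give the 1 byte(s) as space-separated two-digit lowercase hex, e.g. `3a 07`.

99

[0+:1] mode=1 & 0x1 = 0x1; word=0x01
[1+:3] prio=4 & 0x7 = 0x4; word=0x09
[4+:1] kind=1 & 0x1 = 0x1; word=0x19
[5+:1] ver=0 & 0x1 = 0x0; word=0x19
[6+:1] addr_hi=0 & 0x1 = 0x0; word=0x19
[7+:1] err=1 & 0x1 = 0x1; word=0x99
word = 0x99 → little-endian bytes:
  [0]=0x99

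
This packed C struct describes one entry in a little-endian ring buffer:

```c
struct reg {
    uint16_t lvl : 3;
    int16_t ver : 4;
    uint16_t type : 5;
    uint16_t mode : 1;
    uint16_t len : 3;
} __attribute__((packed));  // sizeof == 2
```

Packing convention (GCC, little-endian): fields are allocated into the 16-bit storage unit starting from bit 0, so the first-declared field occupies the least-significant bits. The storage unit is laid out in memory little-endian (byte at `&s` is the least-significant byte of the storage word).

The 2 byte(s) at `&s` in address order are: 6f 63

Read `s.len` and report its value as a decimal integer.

3

[0]=0x6f [1]=0x63 (little-endian) → word 0x636f
lvl [0+:3] = (word>>0) & 0x7 = 7
ver [3+:4] = (word>>3) & 0xf = 13
type [7+:5] = (word>>7) & 0x1f = 6
mode [12+:1] = (word>>12) & 0x1 = 0
len [13+:3] = (word>>13) & 0x7 = 3  ←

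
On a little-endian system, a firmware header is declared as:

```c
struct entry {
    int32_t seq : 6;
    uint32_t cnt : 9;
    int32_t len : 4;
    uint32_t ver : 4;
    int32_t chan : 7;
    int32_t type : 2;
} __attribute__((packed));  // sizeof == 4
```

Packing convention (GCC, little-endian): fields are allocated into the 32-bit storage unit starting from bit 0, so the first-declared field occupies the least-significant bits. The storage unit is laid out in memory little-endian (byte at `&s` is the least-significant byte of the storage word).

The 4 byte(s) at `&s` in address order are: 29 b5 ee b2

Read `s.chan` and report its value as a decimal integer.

[0]=0x29 [1]=0xb5 [2]=0xee [3]=0xb2 (little-endian) → word 0xb2eeb529
seq:6 @ bit 0 → (0xb2eeb529>>0)&0x3f = 0x29
cnt:9 @ bit 6 → (0xb2eeb529>>6)&0x1ff = 0xd4
len:4 @ bit 15 → (0xb2eeb529>>15)&0xf = 0xd
ver:4 @ bit 19 → (0xb2eeb529>>19)&0xf = 0xd
chan:7 @ bit 23 → (0xb2eeb529>>23)&0x7f = 0x65  ←
type:2 @ bit 30 → (0xb2eeb529>>30)&0x3 = 0x2
chan signed 7b, MSB=1: 101 - 128 = -27

-27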